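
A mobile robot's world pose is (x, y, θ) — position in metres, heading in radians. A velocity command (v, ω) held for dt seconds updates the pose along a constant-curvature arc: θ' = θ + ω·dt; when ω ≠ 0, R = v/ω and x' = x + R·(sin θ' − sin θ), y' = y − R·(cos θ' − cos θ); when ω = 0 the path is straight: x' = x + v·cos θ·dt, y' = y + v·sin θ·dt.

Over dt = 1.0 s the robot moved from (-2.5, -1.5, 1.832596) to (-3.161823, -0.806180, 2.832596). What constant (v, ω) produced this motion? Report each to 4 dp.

v = 1.0000, ω = 1.0000

Δθ = 2.832596 − 1.832596 = 1.000000
ω = Δθ/dt = 1.000000/1.0 = 1.0000
R = −Δy/(cos θ' − cos θ) = 1.0000
v = R·ω = 1.0000·1.0000 = 1.0000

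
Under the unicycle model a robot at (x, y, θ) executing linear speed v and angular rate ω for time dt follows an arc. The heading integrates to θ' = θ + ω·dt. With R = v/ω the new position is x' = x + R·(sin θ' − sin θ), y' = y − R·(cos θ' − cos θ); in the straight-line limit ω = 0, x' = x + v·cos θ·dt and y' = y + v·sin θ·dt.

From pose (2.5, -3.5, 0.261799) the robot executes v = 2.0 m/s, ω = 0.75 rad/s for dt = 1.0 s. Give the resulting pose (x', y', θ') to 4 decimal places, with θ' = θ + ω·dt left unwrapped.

(4.0706, -2.3384, 1.0118)

θ' = 0.2618 + 0.75·1.0 = 1.0118
R = v/ω = 2.0/0.75 = 2.6667
x' = 2.5 + 2.6667·(sin 1.0118 − sin 0.2618) = 4.0706
y' = -3.5 − 2.6667·(cos 1.0118 − cos 0.2618) = -2.3384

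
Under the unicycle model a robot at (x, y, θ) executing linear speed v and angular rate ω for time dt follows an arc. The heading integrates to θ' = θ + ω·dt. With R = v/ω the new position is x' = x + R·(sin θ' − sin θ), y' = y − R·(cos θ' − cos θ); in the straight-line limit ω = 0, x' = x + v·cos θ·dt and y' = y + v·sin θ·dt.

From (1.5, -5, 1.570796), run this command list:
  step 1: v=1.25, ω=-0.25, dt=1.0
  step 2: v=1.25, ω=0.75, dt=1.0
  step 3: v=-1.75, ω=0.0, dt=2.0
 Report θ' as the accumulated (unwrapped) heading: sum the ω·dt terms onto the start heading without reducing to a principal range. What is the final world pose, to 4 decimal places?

step 1: θ'=1.3208 (R=-5.0000) → pose (1.6554, -3.7630, 1.3208)
step 2: θ'=2.0708 (R=1.6667) → pose (1.5032, -2.5516, 2.0708)
step 3: θ'=2.0708 (straight) → pose (3.1812, -5.6231, 2.0708)

(3.1812, -5.6231, 2.0708)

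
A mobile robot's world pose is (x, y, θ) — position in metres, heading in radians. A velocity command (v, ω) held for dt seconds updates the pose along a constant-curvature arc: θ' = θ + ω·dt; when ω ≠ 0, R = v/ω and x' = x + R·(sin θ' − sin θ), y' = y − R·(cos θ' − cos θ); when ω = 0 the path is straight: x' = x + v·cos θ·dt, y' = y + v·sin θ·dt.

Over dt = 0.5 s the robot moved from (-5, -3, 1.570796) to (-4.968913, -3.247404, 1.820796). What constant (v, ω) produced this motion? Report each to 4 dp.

v = -0.5000, ω = 0.5000

Δθ = 1.820796 − 1.570796 = 0.250000
ω = Δθ/dt = 0.250000/0.5 = 0.5000
R = −Δy/(cos θ' − cos θ) = -1.0000
v = R·ω = -1.0000·0.5000 = -0.5000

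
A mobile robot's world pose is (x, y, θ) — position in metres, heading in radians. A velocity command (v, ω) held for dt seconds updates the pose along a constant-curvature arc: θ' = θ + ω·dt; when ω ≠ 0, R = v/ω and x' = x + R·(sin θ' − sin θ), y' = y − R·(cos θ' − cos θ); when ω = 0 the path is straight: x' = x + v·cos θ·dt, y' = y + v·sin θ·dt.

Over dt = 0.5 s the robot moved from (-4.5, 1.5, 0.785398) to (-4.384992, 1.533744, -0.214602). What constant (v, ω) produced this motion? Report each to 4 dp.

v = 0.2500, ω = -2.0000

Δθ = -0.214602 − 0.785398 = -1.000000
ω = Δθ/dt = -1.000000/0.5 = -2.0000
R = Δx/(sin θ' − sin θ) = -0.1250
v = R·ω = -0.1250·-2.0000 = 0.2500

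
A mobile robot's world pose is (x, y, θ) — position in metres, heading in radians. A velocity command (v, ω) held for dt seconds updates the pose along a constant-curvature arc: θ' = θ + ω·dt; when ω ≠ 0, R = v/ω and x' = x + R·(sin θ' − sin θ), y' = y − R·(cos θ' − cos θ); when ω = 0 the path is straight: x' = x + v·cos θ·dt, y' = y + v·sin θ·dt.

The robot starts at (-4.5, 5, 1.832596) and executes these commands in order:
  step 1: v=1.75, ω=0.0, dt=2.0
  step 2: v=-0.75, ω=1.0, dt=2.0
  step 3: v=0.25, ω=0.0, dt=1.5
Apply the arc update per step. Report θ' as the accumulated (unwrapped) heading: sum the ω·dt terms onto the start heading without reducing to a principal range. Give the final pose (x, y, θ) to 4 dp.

(-4.4924, 7.7579, 3.8326)

step 1: θ'=1.8326 (straight) → pose (-5.4059, 8.3807, 1.8326)
step 2: θ'=3.8326 (R=-0.7500) → pose (-4.2034, 7.9969, 3.8326)
step 3: θ'=3.8326 (straight) → pose (-4.4924, 7.7579, 3.8326)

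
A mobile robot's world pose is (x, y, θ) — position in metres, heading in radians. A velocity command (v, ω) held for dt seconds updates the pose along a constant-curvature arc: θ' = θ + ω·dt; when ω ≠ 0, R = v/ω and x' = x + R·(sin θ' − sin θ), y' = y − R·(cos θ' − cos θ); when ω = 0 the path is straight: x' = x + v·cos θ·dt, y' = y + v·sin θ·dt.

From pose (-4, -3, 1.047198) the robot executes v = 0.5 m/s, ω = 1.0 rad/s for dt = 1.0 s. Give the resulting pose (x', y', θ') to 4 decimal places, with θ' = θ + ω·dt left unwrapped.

θ' = 1.0472 + 1.0·1.0 = 2.0472
R = v/ω = 0.5/1.0 = 0.5000
x' = -4 + 0.5000·(sin 2.0472 − sin 1.0472) = -3.9887
y' = -3 − 0.5000·(cos 2.0472 − cos 1.0472) = -2.5207

(-3.9887, -2.5207, 2.0472)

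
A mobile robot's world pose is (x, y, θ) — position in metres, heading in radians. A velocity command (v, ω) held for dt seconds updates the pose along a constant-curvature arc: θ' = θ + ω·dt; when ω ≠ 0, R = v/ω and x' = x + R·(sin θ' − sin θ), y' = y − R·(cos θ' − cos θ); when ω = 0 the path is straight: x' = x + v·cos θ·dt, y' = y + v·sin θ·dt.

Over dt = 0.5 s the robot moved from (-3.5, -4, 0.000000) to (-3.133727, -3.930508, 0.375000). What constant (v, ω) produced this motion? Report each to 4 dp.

Δθ = 0.375000 − 0.000000 = 0.375000
ω = Δθ/dt = 0.375000/0.5 = 0.7500
R = Δx/(sin θ' − sin θ) = 1.0000
v = R·ω = 1.0000·0.7500 = 0.7500

v = 0.7500, ω = 0.7500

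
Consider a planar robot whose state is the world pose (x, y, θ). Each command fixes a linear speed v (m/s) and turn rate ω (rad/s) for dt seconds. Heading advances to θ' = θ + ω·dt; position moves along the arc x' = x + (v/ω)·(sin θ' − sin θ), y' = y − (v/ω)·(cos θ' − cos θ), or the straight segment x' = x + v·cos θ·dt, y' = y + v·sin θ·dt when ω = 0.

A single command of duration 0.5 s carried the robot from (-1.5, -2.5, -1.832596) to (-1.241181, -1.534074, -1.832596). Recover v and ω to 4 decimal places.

v = -2.0000, ω = 0.0000

Δθ = -1.832596 − -1.832596 = 0.000000
ω = Δθ/dt = 0.000000/0.5 = 0.0000
ω = 0 → v = (Δx·cos θ + Δy·sin θ)/dt = -2.0000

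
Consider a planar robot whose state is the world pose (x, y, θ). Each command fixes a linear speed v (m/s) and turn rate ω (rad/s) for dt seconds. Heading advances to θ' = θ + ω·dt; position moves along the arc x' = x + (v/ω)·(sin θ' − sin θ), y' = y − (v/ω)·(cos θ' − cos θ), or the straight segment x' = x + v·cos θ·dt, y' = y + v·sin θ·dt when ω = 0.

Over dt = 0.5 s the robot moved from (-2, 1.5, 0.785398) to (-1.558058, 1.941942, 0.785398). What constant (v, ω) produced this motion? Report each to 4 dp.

v = 1.2500, ω = 0.0000

Δθ = 0.785398 − 0.785398 = 0.000000
ω = Δθ/dt = 0.000000/0.5 = 0.0000
ω = 0 → v = (Δx·cos θ + Δy·sin θ)/dt = 1.2500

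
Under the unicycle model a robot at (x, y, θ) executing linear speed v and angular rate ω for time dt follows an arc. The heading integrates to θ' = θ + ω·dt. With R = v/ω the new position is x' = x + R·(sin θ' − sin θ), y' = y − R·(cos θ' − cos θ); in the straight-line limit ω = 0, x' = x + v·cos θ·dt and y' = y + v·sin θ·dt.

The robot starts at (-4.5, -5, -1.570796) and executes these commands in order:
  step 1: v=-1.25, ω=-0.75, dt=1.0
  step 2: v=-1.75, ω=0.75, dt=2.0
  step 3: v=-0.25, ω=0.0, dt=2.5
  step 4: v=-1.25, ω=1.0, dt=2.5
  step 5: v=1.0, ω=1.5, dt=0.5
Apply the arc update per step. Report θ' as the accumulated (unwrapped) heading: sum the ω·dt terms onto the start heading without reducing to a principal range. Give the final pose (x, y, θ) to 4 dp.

step 1: θ'=-2.3208 (R=1.6667) → pose (-4.0528, -3.8639, -2.3208)
step 2: θ'=-0.8208 (R=-2.3333) → pose (-4.0528, -0.6830, -0.8208)
step 3: θ'=-0.8208 (straight) → pose (-4.4788, -0.2256, -0.8208)
step 4: θ'=1.6792 (R=-1.2500) → pose (-6.6361, -1.2129, 1.6792)
step 5: θ'=2.4292 (R=0.6667) → pose (-6.8631, -0.7805, 2.4292)

(-6.8631, -0.7805, 2.4292)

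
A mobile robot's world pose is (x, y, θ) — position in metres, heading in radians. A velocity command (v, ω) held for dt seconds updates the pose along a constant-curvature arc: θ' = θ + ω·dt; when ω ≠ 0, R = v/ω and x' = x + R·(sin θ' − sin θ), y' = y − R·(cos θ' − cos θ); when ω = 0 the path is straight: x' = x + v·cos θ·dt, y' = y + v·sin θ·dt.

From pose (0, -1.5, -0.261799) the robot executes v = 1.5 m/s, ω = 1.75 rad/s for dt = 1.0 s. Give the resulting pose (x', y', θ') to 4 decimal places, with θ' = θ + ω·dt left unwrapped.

θ' = -0.2618 + 1.75·1.0 = 1.4882
R = v/ω = 1.5/1.75 = 0.8571
x' = 0 + 0.8571·(sin 1.4882 − sin -0.2618) = 1.0761
y' = -1.5 − 0.8571·(cos 1.4882 − cos -0.2618) = -0.7428

(1.0761, -0.7428, 1.4882)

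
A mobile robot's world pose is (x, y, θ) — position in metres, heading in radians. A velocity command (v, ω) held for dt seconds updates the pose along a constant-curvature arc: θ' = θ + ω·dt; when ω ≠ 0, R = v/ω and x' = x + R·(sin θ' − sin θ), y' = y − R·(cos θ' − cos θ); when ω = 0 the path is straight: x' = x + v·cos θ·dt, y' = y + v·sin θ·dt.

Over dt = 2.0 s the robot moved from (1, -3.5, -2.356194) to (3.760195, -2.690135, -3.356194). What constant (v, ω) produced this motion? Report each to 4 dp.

Δθ = -3.356194 − -2.356194 = -1.000000
ω = Δθ/dt = -1.000000/2.0 = -0.5000
R = Δx/(sin θ' − sin θ) = 3.0000
v = R·ω = 3.0000·-0.5000 = -1.5000

v = -1.5000, ω = -0.5000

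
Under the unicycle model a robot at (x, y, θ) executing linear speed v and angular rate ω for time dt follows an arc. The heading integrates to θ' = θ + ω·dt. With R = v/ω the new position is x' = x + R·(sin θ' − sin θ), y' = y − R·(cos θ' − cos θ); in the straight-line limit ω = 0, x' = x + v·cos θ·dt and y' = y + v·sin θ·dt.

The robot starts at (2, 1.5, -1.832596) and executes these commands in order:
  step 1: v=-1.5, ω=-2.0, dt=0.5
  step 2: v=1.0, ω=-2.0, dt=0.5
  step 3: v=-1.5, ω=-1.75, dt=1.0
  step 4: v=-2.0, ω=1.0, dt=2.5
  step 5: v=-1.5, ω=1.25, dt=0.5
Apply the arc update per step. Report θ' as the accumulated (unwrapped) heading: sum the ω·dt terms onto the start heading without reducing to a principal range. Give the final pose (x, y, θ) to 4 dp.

(4.1267, -2.4620, -2.4576)

step 1: θ'=-2.8326 (R=0.7500) → pose (2.4964, 2.0204, -2.8326)
step 2: θ'=-3.8326 (R=-0.5000) → pose (2.0257, 2.1114, -3.8326)
step 3: θ'=-5.5826 (R=0.8571) → pose (2.0320, 0.7956, -5.5826)
step 4: θ'=-3.0826 (R=-2.0000) → pose (3.4392, -2.7298, -3.0826)
step 5: θ'=-2.4576 (R=-1.2000) → pose (4.1267, -2.4620, -2.4576)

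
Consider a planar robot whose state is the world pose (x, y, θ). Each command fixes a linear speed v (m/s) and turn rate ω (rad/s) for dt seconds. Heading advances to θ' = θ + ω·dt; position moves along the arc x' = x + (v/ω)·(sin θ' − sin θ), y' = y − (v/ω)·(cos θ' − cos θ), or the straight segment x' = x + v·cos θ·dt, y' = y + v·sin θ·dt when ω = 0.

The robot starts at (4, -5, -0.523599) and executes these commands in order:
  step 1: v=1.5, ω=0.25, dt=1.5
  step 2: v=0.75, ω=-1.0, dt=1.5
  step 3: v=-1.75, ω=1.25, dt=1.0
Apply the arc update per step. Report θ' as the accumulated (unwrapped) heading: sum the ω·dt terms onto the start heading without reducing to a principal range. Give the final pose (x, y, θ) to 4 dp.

(5.8960, -5.1387, -0.3986)

step 1: θ'=-0.1486 (R=6.0000) → pose (6.1117, -5.7377, -0.1486)
step 2: θ'=-1.6486 (R=-0.7500) → pose (6.7484, -6.5378, -1.6486)
step 3: θ'=-0.3986 (R=-1.4000) → pose (5.8960, -5.1387, -0.3986)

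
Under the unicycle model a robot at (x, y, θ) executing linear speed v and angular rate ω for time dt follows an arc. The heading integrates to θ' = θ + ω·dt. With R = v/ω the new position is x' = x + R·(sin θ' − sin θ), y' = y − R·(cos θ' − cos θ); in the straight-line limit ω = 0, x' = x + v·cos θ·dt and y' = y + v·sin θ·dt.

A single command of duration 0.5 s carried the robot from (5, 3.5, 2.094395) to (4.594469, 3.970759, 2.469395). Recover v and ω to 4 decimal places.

v = 1.2500, ω = 0.7500

Δθ = 2.469395 − 2.094395 = 0.375000
ω = Δθ/dt = 0.375000/0.5 = 0.7500
R = −Δy/(cos θ' − cos θ) = 1.6667
v = R·ω = 1.6667·0.7500 = 1.2500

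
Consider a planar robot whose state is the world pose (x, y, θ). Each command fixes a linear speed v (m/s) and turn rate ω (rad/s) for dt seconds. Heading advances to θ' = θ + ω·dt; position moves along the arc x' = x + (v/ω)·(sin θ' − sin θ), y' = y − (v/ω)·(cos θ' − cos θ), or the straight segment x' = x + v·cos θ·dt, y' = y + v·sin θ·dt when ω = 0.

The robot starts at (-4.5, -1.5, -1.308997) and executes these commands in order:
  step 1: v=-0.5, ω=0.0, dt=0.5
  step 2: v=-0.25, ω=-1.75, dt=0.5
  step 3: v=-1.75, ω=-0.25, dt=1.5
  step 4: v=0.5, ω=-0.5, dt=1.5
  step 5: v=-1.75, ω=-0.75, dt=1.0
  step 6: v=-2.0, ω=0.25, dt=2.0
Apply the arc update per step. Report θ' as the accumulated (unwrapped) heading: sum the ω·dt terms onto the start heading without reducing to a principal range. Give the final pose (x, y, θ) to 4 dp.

step 1: θ'=-1.3090 (straight) → pose (-4.5647, -1.2585, -1.3090)
step 2: θ'=-2.1840 (R=0.1429) → pose (-4.5435, -1.1393, -2.1840)
step 3: θ'=-2.5590 (R=7.0000) → pose (-2.6702, 0.6775, -2.5590)
step 4: θ'=-3.3090 (R=-1.0000) → pose (-3.3870, 0.5265, -3.3090)
step 5: θ'=-4.0590 (R=2.3333) → pose (-1.9231, -0.3558, -4.0590)
step 6: θ'=-3.5590 (R=-8.0000) → pose (1.1860, -2.8059, -3.5590)

(1.1860, -2.8059, -3.5590)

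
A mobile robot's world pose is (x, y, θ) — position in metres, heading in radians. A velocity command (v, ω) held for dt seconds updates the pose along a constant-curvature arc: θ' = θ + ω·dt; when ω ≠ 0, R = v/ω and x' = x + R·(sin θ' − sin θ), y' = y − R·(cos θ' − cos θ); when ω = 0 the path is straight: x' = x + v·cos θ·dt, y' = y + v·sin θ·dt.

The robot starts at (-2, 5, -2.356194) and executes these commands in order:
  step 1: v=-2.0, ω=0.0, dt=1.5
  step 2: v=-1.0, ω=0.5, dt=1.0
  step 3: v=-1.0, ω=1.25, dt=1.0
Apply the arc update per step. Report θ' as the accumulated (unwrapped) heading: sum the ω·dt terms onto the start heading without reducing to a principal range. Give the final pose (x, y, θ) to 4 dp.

step 1: θ'=-2.3562 (straight) → pose (0.1213, 7.1213, -2.3562)
step 2: θ'=-1.8562 (R=-2.0000) → pose (0.6262, 7.9725, -1.8562)
step 3: θ'=-0.6062 (R=-0.8000) → pose (0.3144, 8.8551, -0.6062)

(0.3144, 8.8551, -0.6062)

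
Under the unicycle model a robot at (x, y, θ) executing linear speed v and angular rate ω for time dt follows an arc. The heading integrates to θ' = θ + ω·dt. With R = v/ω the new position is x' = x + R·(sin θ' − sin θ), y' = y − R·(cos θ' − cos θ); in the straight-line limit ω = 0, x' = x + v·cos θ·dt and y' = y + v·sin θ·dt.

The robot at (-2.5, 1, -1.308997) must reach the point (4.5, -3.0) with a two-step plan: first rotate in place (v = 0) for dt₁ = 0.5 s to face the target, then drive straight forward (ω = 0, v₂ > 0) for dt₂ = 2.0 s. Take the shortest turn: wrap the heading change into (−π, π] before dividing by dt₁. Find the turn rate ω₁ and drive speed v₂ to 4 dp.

heading to target = atan2(-3−1, 4.5−-2.5) = -0.5191
Δθ = wrap(-0.5191 − -1.3090) = 0.7899; ω₁ = Δθ/dt₁ = 1.5797
distance = √((4.5−-2.5)² + (-3−1)²) = 8.0623; v₂ = distance/dt₂ = 4.0311

ω₁ = 1.5797, v₂ = 4.0311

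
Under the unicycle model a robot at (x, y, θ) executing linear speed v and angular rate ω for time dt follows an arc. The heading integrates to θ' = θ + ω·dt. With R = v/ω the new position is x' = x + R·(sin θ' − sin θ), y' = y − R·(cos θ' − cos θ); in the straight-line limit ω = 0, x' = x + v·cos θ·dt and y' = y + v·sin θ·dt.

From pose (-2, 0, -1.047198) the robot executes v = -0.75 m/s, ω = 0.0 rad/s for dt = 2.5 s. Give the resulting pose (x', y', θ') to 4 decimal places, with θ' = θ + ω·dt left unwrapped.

θ' = -1.0472 + 0.0·2.5 = -1.0472
ω = 0 → straight: x' = -2 + -0.75·cos(-1.0472)·2.5 = -2.9375
y' = 0 + -0.75·sin(-1.0472)·2.5 = 1.6238

(-2.9375, 1.6238, -1.0472)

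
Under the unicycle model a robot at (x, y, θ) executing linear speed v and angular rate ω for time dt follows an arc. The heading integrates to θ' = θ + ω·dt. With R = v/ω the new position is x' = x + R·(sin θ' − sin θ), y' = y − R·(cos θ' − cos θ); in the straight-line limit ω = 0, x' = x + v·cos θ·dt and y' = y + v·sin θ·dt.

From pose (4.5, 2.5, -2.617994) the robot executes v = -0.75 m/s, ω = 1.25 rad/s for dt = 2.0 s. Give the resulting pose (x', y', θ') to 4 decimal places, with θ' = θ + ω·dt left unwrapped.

θ' = -2.6180 + 1.25·2.0 = -0.1180
R = v/ω = -0.75/1.25 = -0.6000
x' = 4.5 + -0.6000·(sin -0.1180 − sin -2.6180) = 4.2706
y' = 2.5 − -0.6000·(cos -0.1180 − cos -2.6180) = 3.6154

(4.2706, 3.6154, -0.1180)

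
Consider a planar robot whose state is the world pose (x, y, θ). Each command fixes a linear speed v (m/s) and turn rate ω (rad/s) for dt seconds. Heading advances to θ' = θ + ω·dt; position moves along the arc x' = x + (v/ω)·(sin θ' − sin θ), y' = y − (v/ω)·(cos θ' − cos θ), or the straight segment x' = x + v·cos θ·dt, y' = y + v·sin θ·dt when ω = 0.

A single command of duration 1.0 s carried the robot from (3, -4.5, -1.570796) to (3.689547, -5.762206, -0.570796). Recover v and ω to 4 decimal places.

Δθ = -0.570796 − -1.570796 = 1.000000
ω = Δθ/dt = 1.000000/1.0 = 1.0000
R = −Δy/(cos θ' − cos θ) = 1.5000
v = R·ω = 1.5000·1.0000 = 1.5000

v = 1.5000, ω = 1.0000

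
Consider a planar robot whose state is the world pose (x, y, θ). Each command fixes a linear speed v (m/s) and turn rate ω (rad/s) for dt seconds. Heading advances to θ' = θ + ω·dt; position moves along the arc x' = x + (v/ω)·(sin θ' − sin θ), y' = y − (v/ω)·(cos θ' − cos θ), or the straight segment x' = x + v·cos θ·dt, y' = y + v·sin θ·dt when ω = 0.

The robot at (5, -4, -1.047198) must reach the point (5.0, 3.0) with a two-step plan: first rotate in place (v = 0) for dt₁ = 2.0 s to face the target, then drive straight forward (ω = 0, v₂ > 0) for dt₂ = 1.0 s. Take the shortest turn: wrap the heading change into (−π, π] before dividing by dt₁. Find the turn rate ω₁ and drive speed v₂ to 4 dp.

heading to target = atan2(3−-4, 5−5) = 1.5708
Δθ = wrap(1.5708 − -1.0472) = 2.6180; ω₁ = Δθ/dt₁ = 1.3090
distance = √((5−5)² + (3−-4)²) = 7.0000; v₂ = distance/dt₂ = 7.0000

ω₁ = 1.3090, v₂ = 7.0000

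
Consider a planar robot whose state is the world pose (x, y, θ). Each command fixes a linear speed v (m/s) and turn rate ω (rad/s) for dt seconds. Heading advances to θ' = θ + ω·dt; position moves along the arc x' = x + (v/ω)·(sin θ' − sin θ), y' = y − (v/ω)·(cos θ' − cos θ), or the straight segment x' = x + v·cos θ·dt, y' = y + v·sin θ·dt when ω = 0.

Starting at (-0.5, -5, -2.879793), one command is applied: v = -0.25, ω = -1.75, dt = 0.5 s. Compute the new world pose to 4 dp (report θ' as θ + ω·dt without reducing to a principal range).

(-0.3808, -5.0212, -3.7548)

θ' = -2.8798 + -1.75·0.5 = -3.7548
R = v/ω = -0.25/-1.75 = 0.1429
x' = -0.5 + 0.1429·(sin -3.7548 − sin -2.8798) = -0.3808
y' = -5 − 0.1429·(cos -3.7548 − cos -2.8798) = -5.0212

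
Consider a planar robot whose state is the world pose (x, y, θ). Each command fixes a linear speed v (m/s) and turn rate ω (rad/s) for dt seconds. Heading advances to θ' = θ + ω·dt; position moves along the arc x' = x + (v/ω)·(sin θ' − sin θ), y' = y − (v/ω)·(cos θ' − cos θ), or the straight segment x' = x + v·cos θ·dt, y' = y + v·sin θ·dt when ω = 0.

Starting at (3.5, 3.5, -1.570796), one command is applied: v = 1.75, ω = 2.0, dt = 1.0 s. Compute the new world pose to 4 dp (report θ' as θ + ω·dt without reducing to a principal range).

θ' = -1.5708 + 2.0·1.0 = 0.4292
R = v/ω = 1.75/2.0 = 0.8750
x' = 3.5 + 0.8750·(sin 0.4292 − sin -1.5708) = 4.7391
y' = 3.5 − 0.8750·(cos 0.4292 − cos -1.5708) = 2.7044

(4.7391, 2.7044, 0.4292)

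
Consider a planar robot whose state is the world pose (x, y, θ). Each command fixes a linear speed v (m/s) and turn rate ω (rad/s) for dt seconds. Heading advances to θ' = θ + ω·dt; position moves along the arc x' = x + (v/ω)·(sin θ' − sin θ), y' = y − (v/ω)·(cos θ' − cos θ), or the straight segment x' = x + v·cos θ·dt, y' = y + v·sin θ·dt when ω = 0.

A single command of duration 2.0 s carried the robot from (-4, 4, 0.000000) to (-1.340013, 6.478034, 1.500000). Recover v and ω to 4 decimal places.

Δθ = 1.500000 − 0.000000 = 1.500000
ω = Δθ/dt = 1.500000/2.0 = 0.7500
R = Δx/(sin θ' − sin θ) = 2.6667
v = R·ω = 2.6667·0.7500 = 2.0000

v = 2.0000, ω = 0.7500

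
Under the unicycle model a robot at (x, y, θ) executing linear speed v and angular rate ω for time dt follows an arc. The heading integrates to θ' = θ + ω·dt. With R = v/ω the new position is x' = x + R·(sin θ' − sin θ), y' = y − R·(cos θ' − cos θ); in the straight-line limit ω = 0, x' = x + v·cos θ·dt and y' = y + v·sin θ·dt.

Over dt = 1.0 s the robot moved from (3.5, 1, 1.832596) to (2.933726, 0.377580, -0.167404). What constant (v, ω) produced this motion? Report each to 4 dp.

Δθ = -0.167404 − 1.832596 = -2.000000
ω = Δθ/dt = -2.000000/1.0 = -2.0000
R = −Δy/(cos θ' − cos θ) = 0.5000
v = R·ω = 0.5000·-2.0000 = -1.0000

v = -1.0000, ω = -2.0000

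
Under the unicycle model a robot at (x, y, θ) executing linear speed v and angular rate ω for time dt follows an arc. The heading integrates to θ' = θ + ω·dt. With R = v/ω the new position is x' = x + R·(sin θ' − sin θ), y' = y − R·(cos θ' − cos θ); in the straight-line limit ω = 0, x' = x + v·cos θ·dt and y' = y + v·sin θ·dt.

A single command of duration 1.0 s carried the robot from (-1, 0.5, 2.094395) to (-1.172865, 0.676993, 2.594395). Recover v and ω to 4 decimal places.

Δθ = 2.594395 − 2.094395 = 0.500000
ω = Δθ/dt = 0.500000/1.0 = 0.5000
R = −Δy/(cos θ' − cos θ) = 0.5000
v = R·ω = 0.5000·0.5000 = 0.2500

v = 0.2500, ω = 0.5000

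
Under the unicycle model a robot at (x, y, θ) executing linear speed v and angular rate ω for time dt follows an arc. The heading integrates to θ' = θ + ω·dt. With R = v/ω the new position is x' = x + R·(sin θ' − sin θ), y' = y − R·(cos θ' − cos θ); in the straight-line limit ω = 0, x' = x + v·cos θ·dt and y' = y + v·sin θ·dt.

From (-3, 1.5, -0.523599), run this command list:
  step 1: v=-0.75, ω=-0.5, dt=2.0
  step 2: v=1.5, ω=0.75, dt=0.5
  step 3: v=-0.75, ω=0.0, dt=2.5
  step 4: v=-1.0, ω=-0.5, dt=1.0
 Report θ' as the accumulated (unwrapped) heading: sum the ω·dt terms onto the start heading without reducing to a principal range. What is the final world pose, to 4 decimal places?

step 1: θ'=-1.5236 (R=1.5000) → pose (-3.7483, 2.7283, -1.5236)
step 2: θ'=-1.1486 (R=2.0000) → pose (-3.5749, 2.0031, -1.1486)
step 3: θ'=-1.1486 (straight) → pose (-4.3432, 3.7135, -1.1486)
step 4: θ'=-1.6486 (R=2.0000) → pose (-4.5128, 4.6884, -1.6486)

(-4.5128, 4.6884, -1.6486)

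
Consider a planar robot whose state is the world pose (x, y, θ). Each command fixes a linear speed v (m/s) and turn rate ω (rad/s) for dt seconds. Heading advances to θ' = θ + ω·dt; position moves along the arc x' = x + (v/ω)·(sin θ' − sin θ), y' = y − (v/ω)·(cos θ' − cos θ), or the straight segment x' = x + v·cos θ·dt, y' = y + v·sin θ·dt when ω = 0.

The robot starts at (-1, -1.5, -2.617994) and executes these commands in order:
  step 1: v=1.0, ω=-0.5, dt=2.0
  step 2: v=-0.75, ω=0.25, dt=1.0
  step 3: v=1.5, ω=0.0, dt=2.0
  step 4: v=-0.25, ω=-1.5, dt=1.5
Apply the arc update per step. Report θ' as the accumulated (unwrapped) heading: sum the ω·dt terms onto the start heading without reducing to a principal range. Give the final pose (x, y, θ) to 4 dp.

step 1: θ'=-3.6180 (R=-2.0000) → pose (-2.9172, -1.5453, -3.6180)
step 2: θ'=-3.3680 (R=-3.0000) → pose (-2.2148, -1.8027, -3.3680)
step 3: θ'=-3.3680 (straight) → pose (-5.1383, -1.1293, -3.3680)
step 4: θ'=-5.6180 (R=0.1667) → pose (-5.0728, -1.4229, -5.6180)

(-5.0728, -1.4229, -5.6180)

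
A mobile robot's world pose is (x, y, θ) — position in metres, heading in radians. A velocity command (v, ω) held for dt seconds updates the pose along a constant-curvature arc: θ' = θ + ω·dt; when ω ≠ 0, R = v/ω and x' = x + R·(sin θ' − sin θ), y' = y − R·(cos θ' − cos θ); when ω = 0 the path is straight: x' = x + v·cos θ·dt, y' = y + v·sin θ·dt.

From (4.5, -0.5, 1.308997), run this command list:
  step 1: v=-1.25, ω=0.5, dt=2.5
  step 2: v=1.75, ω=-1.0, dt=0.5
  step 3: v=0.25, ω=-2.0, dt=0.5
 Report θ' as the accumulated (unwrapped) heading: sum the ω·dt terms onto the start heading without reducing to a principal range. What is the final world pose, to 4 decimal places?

step 1: θ'=2.5590 (R=-2.5000) → pose (5.5393, -3.2346, 2.5590)
step 2: θ'=2.0590 (R=-1.7500) → pose (4.9566, -2.5941, 2.0590)
step 3: θ'=1.0590 (R=-0.1250) → pose (4.9580, -2.4743, 1.0590)

(4.9580, -2.4743, 1.0590)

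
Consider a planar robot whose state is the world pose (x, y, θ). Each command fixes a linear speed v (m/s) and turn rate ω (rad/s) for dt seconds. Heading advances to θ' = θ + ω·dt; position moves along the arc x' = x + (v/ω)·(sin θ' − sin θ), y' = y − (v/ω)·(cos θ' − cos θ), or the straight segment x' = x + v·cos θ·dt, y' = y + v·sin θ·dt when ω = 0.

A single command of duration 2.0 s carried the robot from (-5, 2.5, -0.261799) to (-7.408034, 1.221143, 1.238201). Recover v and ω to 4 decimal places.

Δθ = 1.238201 − -0.261799 = 1.500000
ω = Δθ/dt = 1.500000/2.0 = 0.7500
R = Δx/(sin θ' − sin θ) = -2.0000
v = R·ω = -2.0000·0.7500 = -1.5000

v = -1.5000, ω = 0.7500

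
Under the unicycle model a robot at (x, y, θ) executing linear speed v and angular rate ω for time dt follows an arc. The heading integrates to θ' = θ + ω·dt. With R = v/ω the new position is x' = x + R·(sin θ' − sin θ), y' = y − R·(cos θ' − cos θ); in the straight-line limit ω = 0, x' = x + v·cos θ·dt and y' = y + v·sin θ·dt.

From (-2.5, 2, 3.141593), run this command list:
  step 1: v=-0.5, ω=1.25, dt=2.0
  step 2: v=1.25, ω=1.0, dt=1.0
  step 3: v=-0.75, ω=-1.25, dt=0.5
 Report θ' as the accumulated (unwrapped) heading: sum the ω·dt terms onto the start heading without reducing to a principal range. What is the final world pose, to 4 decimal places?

step 1: θ'=5.6416 (R=-0.4000) → pose (-2.2606, 2.7205, 5.6416)
step 2: θ'=6.6416 (R=1.2500) → pose (-1.0740, 2.5513, 6.6416)
step 3: θ'=6.0166 (R=0.6000) → pose (-1.4426, 2.5344, 6.0166)

(-1.4426, 2.5344, 6.0166)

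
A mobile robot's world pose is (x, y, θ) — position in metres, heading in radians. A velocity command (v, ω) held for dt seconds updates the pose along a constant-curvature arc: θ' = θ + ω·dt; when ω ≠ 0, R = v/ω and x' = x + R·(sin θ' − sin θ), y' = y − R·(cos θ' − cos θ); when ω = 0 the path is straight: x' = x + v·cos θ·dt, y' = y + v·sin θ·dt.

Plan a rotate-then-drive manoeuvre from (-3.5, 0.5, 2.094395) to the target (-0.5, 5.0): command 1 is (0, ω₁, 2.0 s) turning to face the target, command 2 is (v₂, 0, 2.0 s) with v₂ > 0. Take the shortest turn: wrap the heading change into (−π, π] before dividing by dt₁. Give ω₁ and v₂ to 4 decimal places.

ω₁ = -0.5558, v₂ = 2.7042

heading to target = atan2(5−0.5, -0.5−-3.5) = 0.9828
Δθ = wrap(0.9828 − 2.0944) = -1.1116; ω₁ = Δθ/dt₁ = -0.5558
distance = √((-0.5−-3.5)² + (5−0.5)²) = 5.4083; v₂ = distance/dt₂ = 2.7042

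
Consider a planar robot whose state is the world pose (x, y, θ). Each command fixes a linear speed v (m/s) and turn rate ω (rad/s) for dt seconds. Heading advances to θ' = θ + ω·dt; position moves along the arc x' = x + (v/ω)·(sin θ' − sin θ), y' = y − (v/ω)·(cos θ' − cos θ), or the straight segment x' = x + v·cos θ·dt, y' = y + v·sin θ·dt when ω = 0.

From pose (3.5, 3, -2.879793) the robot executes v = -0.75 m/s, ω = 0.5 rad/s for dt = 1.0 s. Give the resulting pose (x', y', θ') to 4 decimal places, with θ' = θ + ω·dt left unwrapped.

(4.1471, 3.3635, -2.3798)

θ' = -2.8798 + 0.5·1.0 = -2.3798
R = v/ω = -0.75/0.5 = -1.5000
x' = 3.5 + -1.5000·(sin -2.3798 − sin -2.8798) = 4.1471
y' = 3 − -1.5000·(cos -2.3798 − cos -2.8798) = 3.3635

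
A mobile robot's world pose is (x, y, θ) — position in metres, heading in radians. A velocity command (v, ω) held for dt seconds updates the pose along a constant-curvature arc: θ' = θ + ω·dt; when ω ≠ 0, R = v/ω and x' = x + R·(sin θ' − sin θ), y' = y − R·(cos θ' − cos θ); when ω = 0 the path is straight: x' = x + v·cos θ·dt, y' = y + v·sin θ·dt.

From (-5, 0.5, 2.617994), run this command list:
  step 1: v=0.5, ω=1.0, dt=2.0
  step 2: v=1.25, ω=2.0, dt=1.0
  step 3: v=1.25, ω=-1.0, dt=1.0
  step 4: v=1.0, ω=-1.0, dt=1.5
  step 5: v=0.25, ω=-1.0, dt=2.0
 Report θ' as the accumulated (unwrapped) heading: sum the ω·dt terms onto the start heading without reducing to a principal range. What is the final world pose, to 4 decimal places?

step 1: θ'=4.6180 (R=0.5000) → pose (-5.7478, 0.1141, 4.6180)
step 2: θ'=6.6180 (R=0.6250) → pose (-4.9202, -0.5351, 6.6180)
step 3: θ'=5.6180 (R=-1.2500) → pose (-3.7379, -0.7322, 5.6180)
step 4: θ'=4.1180 (R=-1.0000) → pose (-3.5267, -2.0790, 4.1180)
step 5: θ'=2.1180 (R=-0.2500) → pose (-3.9473, -2.0691, 2.1180)

(-3.9473, -2.0691, 2.1180)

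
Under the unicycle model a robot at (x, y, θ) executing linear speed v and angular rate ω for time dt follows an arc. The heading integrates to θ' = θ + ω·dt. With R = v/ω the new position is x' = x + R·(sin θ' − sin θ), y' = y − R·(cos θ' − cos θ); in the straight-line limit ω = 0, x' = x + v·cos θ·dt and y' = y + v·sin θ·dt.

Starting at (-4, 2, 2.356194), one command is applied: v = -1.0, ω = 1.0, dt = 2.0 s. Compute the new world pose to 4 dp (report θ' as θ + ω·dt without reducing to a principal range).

θ' = 2.3562 + 1.0·2.0 = 4.3562
R = v/ω = -1.0/1.0 = -1.0000
x' = -4 + -1.0000·(sin 4.3562 − sin 2.3562) = -2.3557
y' = 2 − -1.0000·(cos 4.3562 − cos 2.3562) = 2.3584

(-2.3557, 2.3584, 4.3562)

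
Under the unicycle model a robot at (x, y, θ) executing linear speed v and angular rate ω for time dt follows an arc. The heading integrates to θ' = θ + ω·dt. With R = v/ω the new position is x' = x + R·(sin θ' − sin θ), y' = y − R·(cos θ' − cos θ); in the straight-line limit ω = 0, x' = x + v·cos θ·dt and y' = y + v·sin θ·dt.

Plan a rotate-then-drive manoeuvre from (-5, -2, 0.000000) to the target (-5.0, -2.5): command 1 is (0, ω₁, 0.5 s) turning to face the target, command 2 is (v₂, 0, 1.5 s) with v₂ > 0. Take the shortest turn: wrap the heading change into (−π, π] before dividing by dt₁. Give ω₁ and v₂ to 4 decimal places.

heading to target = atan2(-2.5−-2, -5−-5) = -1.5708
Δθ = wrap(-1.5708 − 0.0000) = -1.5708; ω₁ = Δθ/dt₁ = -3.1416
distance = √((-5−-5)² + (-2.5−-2)²) = 0.5000; v₂ = distance/dt₂ = 0.3333

ω₁ = -3.1416, v₂ = 0.3333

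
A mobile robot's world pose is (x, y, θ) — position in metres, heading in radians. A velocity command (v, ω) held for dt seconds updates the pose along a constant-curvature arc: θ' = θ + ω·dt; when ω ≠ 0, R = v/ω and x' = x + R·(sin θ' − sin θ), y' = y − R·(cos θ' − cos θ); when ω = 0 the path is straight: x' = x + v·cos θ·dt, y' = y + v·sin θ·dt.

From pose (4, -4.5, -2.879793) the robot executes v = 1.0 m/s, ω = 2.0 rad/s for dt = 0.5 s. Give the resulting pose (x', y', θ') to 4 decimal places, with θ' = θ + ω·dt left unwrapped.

θ' = -2.8798 + 2.0·0.5 = -1.8798
R = v/ω = 1.0/2.0 = 0.5000
x' = 4 + 0.5000·(sin -1.8798 − sin -2.8798) = 3.6531
y' = -4.5 − 0.5000·(cos -1.8798 − cos -2.8798) = -4.8309

(3.6531, -4.8309, -1.8798)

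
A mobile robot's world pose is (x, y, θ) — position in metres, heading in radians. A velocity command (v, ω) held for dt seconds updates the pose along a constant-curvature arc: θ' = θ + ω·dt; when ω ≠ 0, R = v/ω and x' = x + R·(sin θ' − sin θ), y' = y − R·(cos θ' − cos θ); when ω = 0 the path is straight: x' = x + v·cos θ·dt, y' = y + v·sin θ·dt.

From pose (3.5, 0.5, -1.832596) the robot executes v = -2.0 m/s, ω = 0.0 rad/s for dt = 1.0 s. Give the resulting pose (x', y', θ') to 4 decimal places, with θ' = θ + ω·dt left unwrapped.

(4.0176, 2.4319, -1.8326)

θ' = -1.8326 + 0.0·1.0 = -1.8326
ω = 0 → straight: x' = 3.5 + -2.0·cos(-1.8326)·1.0 = 4.0176
y' = 0.5 + -2.0·sin(-1.8326)·1.0 = 2.4319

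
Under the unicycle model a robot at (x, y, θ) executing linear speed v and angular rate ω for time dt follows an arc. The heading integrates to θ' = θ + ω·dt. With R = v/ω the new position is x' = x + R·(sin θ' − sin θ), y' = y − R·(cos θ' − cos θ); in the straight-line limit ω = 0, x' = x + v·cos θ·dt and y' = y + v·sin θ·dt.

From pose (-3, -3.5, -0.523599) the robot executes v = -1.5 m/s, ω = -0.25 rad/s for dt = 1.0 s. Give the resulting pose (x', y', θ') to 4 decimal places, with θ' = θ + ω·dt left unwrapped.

(-4.1923, -2.5963, -0.7736)

θ' = -0.5236 + -0.25·1.0 = -0.7736
R = v/ω = -1.5/-0.25 = 6.0000
x' = -3 + 6.0000·(sin -0.7736 − sin -0.5236) = -4.1923
y' = -3.5 − 6.0000·(cos -0.7736 − cos -0.5236) = -2.5963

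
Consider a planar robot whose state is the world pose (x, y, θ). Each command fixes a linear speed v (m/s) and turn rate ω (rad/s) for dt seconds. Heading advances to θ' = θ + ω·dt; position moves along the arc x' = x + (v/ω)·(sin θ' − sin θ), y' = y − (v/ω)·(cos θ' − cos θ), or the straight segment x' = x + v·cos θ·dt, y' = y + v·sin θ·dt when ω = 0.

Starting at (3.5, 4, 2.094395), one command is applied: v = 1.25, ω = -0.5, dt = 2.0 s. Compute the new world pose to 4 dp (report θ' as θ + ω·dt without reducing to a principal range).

θ' = 2.0944 + -0.5·2.0 = 1.0944
R = v/ω = 1.25/-0.5 = -2.5000
x' = 3.5 + -2.5000·(sin 1.0944 − sin 2.0944) = 3.4434
y' = 4 − -2.5000·(cos 1.0944 − cos 2.0944) = 6.3965

(3.4434, 6.3965, 1.0944)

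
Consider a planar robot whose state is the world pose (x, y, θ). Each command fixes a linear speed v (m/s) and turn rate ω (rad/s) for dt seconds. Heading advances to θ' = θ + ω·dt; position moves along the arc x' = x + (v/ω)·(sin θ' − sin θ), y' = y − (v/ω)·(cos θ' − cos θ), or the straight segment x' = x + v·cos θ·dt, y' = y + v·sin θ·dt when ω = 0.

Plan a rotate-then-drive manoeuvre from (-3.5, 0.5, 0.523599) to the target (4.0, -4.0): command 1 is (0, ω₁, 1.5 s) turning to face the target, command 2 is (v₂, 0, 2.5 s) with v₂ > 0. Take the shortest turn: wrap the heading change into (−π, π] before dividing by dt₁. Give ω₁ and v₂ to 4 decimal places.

ω₁ = -0.7093, v₂ = 3.4986

heading to target = atan2(-4−0.5, 4−-3.5) = -0.5404
Δθ = wrap(-0.5404 − 0.5236) = -1.0640; ω₁ = Δθ/dt₁ = -0.7093
distance = √((4−-3.5)² + (-4−0.5)²) = 8.7464; v₂ = distance/dt₂ = 3.4986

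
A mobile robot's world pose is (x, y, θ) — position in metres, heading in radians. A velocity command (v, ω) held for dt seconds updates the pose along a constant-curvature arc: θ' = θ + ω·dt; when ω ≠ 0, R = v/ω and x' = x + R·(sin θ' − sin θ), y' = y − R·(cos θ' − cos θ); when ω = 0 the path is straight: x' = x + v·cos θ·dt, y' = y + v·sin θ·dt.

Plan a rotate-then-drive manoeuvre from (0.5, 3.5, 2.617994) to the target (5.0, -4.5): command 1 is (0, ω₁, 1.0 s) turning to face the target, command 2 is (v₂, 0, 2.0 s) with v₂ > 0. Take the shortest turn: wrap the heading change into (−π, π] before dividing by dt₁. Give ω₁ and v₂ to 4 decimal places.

ω₁ = 2.6068, v₂ = 4.5894

heading to target = atan2(-4.5−3.5, 5−0.5) = -1.0584
Δθ = wrap(-1.0584 − 2.6180) = 2.6068; ω₁ = Δθ/dt₁ = 2.6068
distance = √((5−0.5)² + (-4.5−3.5)²) = 9.1788; v₂ = distance/dt₂ = 4.5894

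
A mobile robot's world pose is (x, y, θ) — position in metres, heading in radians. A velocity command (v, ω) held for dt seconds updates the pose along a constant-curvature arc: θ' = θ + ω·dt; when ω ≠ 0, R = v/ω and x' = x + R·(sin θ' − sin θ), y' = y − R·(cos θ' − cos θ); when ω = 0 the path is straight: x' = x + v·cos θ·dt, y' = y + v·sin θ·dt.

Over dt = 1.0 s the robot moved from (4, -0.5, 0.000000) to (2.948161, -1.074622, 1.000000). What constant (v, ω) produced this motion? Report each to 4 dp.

Δθ = 1.000000 − 0.000000 = 1.000000
ω = Δθ/dt = 1.000000/1.0 = 1.0000
R = Δx/(sin θ' − sin θ) = -1.2500
v = R·ω = -1.2500·1.0000 = -1.2500

v = -1.2500, ω = 1.0000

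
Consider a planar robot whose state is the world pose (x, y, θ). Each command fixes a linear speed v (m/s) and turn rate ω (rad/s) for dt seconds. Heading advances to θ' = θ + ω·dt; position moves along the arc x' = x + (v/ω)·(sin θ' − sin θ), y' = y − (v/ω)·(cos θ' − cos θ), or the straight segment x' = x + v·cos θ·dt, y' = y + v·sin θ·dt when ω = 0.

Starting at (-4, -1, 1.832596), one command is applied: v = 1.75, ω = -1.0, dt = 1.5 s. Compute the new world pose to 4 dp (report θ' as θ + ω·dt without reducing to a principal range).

(-2.8810, 1.1070, 0.3326)

θ' = 1.8326 + -1.0·1.5 = 0.3326
R = v/ω = 1.75/-1.0 = -1.7500
x' = -4 + -1.7500·(sin 0.3326 − sin 1.8326) = -2.8810
y' = -1 − -1.7500·(cos 0.3326 − cos 1.8326) = 1.1070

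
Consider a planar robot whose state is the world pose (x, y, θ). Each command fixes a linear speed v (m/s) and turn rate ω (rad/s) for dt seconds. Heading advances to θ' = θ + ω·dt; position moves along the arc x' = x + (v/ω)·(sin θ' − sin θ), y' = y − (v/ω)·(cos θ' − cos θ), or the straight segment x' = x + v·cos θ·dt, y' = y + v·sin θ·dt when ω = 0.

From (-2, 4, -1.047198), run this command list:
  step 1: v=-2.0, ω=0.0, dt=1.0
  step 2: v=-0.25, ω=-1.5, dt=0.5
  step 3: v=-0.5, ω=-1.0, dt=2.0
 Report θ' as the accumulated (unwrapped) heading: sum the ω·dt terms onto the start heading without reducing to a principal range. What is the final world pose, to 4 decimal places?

step 1: θ'=-1.0472 (straight) → pose (-3.0000, 5.7321, -1.0472)
step 2: θ'=-1.7972 (R=0.1667) → pose (-3.0181, 5.8528, -1.7972)
step 3: θ'=-3.7972 (R=0.5000) → pose (-2.2260, 6.1369, -3.7972)

(-2.2260, 6.1369, -3.7972)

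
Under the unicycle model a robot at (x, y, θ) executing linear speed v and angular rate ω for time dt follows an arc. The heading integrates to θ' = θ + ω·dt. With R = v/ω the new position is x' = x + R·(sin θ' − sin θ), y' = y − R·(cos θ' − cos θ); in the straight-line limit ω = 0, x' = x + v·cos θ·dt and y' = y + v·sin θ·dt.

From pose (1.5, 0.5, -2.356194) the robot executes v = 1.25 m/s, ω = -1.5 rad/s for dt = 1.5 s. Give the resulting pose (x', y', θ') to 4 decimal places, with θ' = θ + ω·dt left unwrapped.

(0.0821, 1.0009, -4.6062)

θ' = -2.3562 + -1.5·1.5 = -4.6062
R = v/ω = 1.25/-1.5 = -0.8333
x' = 1.5 + -0.8333·(sin -4.6062 − sin -2.3562) = 0.0821
y' = 0.5 − -0.8333·(cos -4.6062 − cos -2.3562) = 1.0009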